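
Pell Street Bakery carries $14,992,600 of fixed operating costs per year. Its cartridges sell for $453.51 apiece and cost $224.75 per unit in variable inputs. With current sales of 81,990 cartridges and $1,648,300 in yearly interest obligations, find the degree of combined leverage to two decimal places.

8.87

Total contribution margin = 81,990 × $228.76 = $18,756,032.40.
EBIT = $18,756,032.40 − $14,992,600 = $3,763,432.40. Interest = $1,648,300.00, so EBIT − I = $2,115,132.40.
DCL = contribution ÷ (EBIT − I) = $18,756,032.40 ÷ $2,115,132.40 = 8.8675.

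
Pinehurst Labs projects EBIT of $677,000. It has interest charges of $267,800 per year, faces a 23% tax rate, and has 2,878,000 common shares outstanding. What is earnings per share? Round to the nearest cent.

Interest = $267,800.00, so EBT = $677,000 − $267,800.00 = $409,200.00.
Net income = $409,200.00 × (1 − 0.23) = $315,084.00.
EPS = $315,084.00 ÷ 2,878,000 = $0.11.

$0.11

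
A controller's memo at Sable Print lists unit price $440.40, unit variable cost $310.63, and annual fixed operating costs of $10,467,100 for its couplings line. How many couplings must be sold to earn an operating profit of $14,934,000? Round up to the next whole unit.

Contribution margin per unit = $440.40 − $310.63 = $129.77.
Required volume = (fixed costs + target profit) ÷ CM = ($10,467,100 + $14,934,000) ÷ $129.77 = 195,739.39, so 195,740 couplings.

195,740 couplings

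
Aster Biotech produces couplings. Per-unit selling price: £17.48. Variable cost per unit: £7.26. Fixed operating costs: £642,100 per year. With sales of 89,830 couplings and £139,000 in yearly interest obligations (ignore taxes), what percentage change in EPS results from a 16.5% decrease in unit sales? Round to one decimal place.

Contribution at this volume is 89,830 × £10.22 = £918,062.60.
EBIT = £918,062.60 − £642,100 = £275,962.60.
After interest of £139,000.00, pre-tax earnings = £136,962.60.
Degree of combined leverage = contribution ÷ (EBIT − I) = £918,062.60 ÷ £136,962.60 = 6.7030.
EPS therefore changes by 6.7030 × (-16.5%) = -110.6%.

-110.6%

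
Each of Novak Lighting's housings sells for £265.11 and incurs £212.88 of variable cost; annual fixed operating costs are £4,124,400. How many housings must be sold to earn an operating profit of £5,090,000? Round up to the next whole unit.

Unit CM = price − variable cost = £265.11 − £212.88 = £52.23.
Units = (FC + target) / CM = (£4,124,400 + £5,090,000) / £52.23 = 176,419.68, so 176,420 housings.

176,420 housings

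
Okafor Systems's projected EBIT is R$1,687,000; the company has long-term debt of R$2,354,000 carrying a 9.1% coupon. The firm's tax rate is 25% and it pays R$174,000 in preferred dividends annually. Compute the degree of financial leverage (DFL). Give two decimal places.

1.36

Annual interest charges come to R$214,214.00.
Pre-tax preferred-dividend burden = R$174,000 ÷ (1 − 0.25) = R$232,000.00.
DFL = EBIT ÷ [EBIT − I − D_p/(1−t)] = R$1,687,000 ÷ [R$1,687,000 − R$214,214.00 − R$232,000.00] = R$1,687,000 ÷ R$1,240,786.00 = 1.3596.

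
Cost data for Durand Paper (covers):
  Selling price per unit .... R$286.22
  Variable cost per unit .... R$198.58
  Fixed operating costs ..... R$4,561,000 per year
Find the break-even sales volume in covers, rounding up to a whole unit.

Contribution margin per unit = R$286.22 − R$198.58 = R$87.64.
Break-even Q = R$4,561,000 / R$87.64 = 52,042.45 → 52,043 covers.

52,043 covers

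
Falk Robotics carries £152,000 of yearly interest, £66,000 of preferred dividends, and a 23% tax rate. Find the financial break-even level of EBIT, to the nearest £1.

£237,714

Preferred dividends are paid after tax, so their pre-tax equivalent is £66,000 ÷ (1 − 0.23) = £85,714.29.
Financial break-even EBIT = interest + D_p ÷ (1 − t) = £152,000 + £85,714.29 = £237,714.29.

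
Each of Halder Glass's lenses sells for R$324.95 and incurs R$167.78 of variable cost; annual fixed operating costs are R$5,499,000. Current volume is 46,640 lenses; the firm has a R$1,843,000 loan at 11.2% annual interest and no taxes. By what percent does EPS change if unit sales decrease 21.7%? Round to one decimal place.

Contribution at this volume is 46,640 × R$157.17 = R$7,330,408.80.
Subtracting fixed costs: EBIT = R$7,330,408.80 − R$5,499,000 = R$1,831,408.80.
After interest of R$206,416.00, pre-tax earnings = R$1,624,992.80.
Degree of combined leverage = contribution ÷ (EBIT − I) = R$7,330,408.80 ÷ R$1,624,992.80 = 4.5110.
%ΔEPS = DCL × %ΔSales = 4.5110 × -21.7% = -97.9%.

-97.9%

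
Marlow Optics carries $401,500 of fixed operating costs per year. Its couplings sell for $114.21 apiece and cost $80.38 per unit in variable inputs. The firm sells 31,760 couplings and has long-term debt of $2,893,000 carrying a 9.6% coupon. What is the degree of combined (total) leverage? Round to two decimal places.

At 31,760 units, contribution = 31,760 × $33.83 = $1,074,440.80.
EBIT = $1,074,440.80 − $401,500 = $672,940.80. Interest = $277,728.00, so EBIT − I = $395,212.80.
Degree of total leverage = total CM / (EBIT − interest) = $1,074,440.80 / $395,212.80 = 2.7186.

2.72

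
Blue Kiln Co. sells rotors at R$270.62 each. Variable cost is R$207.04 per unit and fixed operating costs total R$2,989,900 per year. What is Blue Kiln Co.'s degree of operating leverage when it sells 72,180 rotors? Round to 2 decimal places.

Contribution at this volume is 72,180 × R$63.58 = R$4,589,204.40.
Subtracting fixed costs: EBIT = R$4,589,204.40 − R$2,989,900 = R$1,599,304.40.
So DOL = total CM / EBIT = R$4,589,204.40 / R$1,599,304.40 = 2.8695.

2.87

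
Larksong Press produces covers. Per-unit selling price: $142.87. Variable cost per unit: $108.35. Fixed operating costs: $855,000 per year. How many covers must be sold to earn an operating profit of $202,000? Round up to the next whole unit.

Contribution margin per unit = $142.87 − $108.35 = $34.52.
Units = (FC + target) / CM = ($855,000 + $202,000) / $34.52 = 30,619.93, so 30,620 covers.

30,620 covers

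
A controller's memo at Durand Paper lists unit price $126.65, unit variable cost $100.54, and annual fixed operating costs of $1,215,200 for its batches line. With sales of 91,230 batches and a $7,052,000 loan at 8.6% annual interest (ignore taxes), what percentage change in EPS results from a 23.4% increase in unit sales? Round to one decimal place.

Total contribution margin = 91,230 × $26.11 = $2,382,015.30.
Operating income = contribution − fixed costs = $2,382,015.30 − $1,215,200 = $1,166,815.30.
After interest of $606,472.00, pre-tax earnings = $560,343.30.
Degree of combined leverage = contribution ÷ (EBIT − I) = $2,382,015.30 ÷ $560,343.30 = 4.2510.
%ΔEPS = DCL × %ΔSales = 4.2510 × +23.4% = +99.5%.

+99.5%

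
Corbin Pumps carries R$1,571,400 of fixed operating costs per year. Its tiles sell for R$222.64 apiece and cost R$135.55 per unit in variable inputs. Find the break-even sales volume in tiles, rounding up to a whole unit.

Unit CM = price − variable cost = R$222.64 − R$135.55 = R$87.09.
Break-even Q = R$1,571,400 / R$87.09 = 18,043.40 → 18,044 tiles.

18,044 tiles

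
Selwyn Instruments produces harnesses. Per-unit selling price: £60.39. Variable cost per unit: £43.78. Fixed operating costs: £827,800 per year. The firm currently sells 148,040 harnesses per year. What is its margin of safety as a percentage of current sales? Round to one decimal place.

66.3%

Each unit contributes £60.39 − £43.78 = £16.61. Break-even units = £827,800 ÷ £16.61 = 49,837.45; break-even revenue = 49,837.45 × £60.39 = £3,009,683.44.
Current sales = 148,040 × £60.39 = £8,940,135.60.
Margin of safety = (£8,940,135.60 − £3,009,683.44) ÷ £8,940,135.60 = 66.3%.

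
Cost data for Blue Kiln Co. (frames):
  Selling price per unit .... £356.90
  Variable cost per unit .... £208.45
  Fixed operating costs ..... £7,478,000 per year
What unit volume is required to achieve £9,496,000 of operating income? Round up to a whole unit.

114,342 frames

Each unit contributes £356.90 − £208.45 = £148.45.
Units = (FC + target) / CM = (£7,478,000 + £9,496,000) / £148.45 = 114,341.53, so 114,342 frames.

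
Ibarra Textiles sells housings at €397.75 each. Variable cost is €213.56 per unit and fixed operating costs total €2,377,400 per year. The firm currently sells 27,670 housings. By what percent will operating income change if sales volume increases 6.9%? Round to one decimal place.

Contribution at this volume is 27,670 × €184.19 = €5,096,537.30.
EBIT = €5,096,537.30 − €2,377,400 = €2,719,137.30.
DOL = contribution ÷ EBIT = €5,096,537.30 ÷ €2,719,137.30 = 1.8743.
Operating income changes by 1.8743 × +6.9% = +12.9%.

+12.9%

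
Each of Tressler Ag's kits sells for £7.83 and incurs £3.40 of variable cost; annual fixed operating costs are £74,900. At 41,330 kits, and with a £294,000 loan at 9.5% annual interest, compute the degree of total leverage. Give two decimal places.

Contribution at this volume is 41,330 × £4.43 = £183,091.90.
EBIT = £183,091.90 − £74,900 = £108,191.90. Interest = £27,930.00, so EBIT − I = £80,261.90.
DCL = contribution ÷ (EBIT − I) = £183,091.90 ÷ £80,261.90 = 2.2812.

2.28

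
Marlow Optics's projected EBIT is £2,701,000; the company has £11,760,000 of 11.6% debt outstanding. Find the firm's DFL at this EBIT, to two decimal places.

Interest = £1,364,160.00.
DFL = EBIT ÷ (EBIT − I) = £2,701,000 ÷ (£2,701,000 − £1,364,160.00) = £2,701,000 ÷ £1,336,840.00 = 2.0204.

2.02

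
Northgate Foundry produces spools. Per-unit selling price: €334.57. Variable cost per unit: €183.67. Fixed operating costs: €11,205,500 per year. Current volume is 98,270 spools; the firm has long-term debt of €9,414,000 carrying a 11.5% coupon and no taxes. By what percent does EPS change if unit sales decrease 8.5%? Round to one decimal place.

-49.6%

Total contribution margin = 98,270 × €150.90 = €14,828,943.00.
Subtracting fixed costs: EBIT = €14,828,943.00 − €11,205,500 = €3,623,443.00.
Interest = €1,082,610.00, so EBIT − I = €2,540,833.00.
Degree of combined leverage = contribution ÷ (EBIT − I) = €14,828,943.00 ÷ €2,540,833.00 = 5.8363.
%ΔEPS = DCL × %ΔSales = 5.8363 × -8.5% = -49.6%.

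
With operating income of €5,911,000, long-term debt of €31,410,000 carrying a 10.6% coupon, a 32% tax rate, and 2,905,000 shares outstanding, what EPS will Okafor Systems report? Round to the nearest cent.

€0.60

Pre-tax income = €5,911,000 − €3,329,460.00 = €2,581,540.00.
After tax at 32%: net income = €2,581,540.00 × 0.68 = €1,755,447.20.
Per share: €1,755,447.20 / 2,905,000 shares = €0.60.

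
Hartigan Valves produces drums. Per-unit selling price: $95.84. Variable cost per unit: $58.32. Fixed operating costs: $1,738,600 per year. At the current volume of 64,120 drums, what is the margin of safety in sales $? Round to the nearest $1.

Unit CM = price − variable cost = $95.84 − $58.32 = $37.52. Break-even units = $1,738,600 ÷ $37.52 = 46,337.95; break-even revenue = 46,337.95 × $95.84 = $4,441,029.42.
Current sales = 64,120 × $95.84 = $6,145,260.80.
Margin of safety = $6,145,260.80 − $4,441,029.42 = $1,704,231.

$1,704,231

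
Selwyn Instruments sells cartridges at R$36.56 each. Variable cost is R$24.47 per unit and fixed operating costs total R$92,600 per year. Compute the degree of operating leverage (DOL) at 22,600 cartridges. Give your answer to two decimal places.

Total contribution margin = 22,600 × R$12.09 = R$273,234.00.
Operating income = contribution − fixed costs = R$273,234.00 − R$92,600 = R$180,634.00.
So DOL = total CM / EBIT = R$273,234.00 / R$180,634.00 = 1.5126.

1.51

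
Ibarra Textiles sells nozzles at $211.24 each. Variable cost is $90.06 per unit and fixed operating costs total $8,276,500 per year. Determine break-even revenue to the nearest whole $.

$14,427,528

Contribution margin per unit = $211.24 − $90.06 = $121.18, a CM ratio of $121.18 ÷ $211.24 = 0.5737.
Break-even revenue = fixed costs × price ÷ CM = $8,276,500 × $211.24 ÷ $121.18 = $14,427,528.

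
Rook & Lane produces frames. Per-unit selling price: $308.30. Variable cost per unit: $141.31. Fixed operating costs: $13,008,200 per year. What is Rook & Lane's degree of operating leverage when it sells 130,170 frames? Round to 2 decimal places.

2.49

At 130,170 units, contribution = 130,170 × $166.99 = $21,737,088.30.
Operating income = contribution − fixed costs = $21,737,088.30 − $13,008,200 = $8,728,888.30.
Degree of operating leverage = $21,737,088.30 / $8,728,888.30 = 2.4902.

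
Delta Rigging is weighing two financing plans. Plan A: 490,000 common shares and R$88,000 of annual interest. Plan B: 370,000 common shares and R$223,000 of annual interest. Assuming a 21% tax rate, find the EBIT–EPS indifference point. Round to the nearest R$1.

R$639,250

At indifference, (EBIT − 88,000)(1 − t)/490,000 = (EBIT − 223,000)(1 − t)/370,000.
Cancelling (1 − t) and cross-multiplying: 370,000·(EBIT − 88,000) = 490,000·(EBIT − 223,000).
Solving, EBIT = (223,000·490,000 − 88,000·370,000) / (490,000 − 370,000) = 76,710,000,000 / 120,000 = 639,250.00.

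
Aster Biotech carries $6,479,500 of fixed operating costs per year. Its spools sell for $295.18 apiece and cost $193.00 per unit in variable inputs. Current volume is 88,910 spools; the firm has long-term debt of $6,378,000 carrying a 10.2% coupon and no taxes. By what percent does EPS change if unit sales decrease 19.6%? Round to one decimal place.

Contribution at this volume is 88,910 × $102.18 = $9,084,823.80.
Subtracting fixed costs: EBIT = $9,084,823.80 − $6,479,500 = $2,605,323.80.
Interest = $650,556.00, so EBIT − I = $1,954,767.80.
DCL = total CM / (EBIT − I) = $9,084,823.80 / $1,954,767.80 = 4.6475.
%ΔEPS = DCL × %ΔSales = 4.6475 × -19.6% = -91.1%.

-91.1%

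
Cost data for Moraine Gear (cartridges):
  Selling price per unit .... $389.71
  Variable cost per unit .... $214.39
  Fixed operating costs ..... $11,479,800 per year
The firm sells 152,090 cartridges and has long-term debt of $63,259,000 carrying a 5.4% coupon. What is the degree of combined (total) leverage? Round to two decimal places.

2.27

Contribution at this volume is 152,090 × $175.32 = $26,664,418.80.
EBIT = $26,664,418.80 − $11,479,800 = $15,184,618.80. Interest = $3,415,986.00.
DOL = $26,664,418.80 ÷ $15,184,618.80 = 1.7560; DFL = $15,184,618.80 ÷ $11,768,632.80 = 1.2903.
DCL = DOL × DFL = 1.7560 × 1.2903 = 2.2658.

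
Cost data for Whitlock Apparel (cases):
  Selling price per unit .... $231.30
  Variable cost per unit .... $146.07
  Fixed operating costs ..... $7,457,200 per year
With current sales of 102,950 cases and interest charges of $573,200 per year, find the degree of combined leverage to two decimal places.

At 102,950 units, contribution = 102,950 × $85.23 = $8,774,428.50.
Operating income = contribution − fixed costs = $8,774,428.50 − $7,457,200 = $1,317,228.50. Interest = $573,200.00, so EBIT − I = $744,028.50.
DCL = contribution ÷ (EBIT − I) = $8,774,428.50 ÷ $744,028.50 = 11.7931.

11.79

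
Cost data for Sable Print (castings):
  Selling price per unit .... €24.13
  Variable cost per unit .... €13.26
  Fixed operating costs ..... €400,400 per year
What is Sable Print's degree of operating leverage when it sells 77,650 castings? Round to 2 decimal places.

At 77,650 units, contribution = 77,650 × €10.87 = €844,055.50.
Operating income = contribution − fixed costs = €844,055.50 − €400,400 = €443,655.50.
Degree of operating leverage = €844,055.50 / €443,655.50 = 1.9025.

1.90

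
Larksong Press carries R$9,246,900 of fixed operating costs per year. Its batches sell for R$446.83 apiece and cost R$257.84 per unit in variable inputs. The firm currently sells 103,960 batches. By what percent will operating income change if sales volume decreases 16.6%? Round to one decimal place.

Total contribution margin = 103,960 × R$188.99 = R$19,647,400.40.
EBIT = R$19,647,400.40 − R$9,246,900 = R$10,400,500.40.
So DOL = total CM / EBIT = R$19,647,400.40 / R$10,400,500.40 = 1.8891.
Operating income changes by 1.8891 × -16.6% = -31.4%.

-31.4%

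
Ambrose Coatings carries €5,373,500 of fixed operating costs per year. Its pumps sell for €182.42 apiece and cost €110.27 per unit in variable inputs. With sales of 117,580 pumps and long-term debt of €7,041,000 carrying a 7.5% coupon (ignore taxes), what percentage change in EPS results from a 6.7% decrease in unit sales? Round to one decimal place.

At 117,580 units, contribution = 117,580 × €72.15 = €8,483,397.00.
Subtracting fixed costs: EBIT = €8,483,397.00 − €5,373,500 = €3,109,897.00.
After interest of €528,075.00, pre-tax earnings = €2,581,822.00.
DCL = total CM / (EBIT − I) = €8,483,397.00 / €2,581,822.00 = 3.2858.
%ΔEPS = DCL × %ΔSales = 3.2858 × -6.7% = -22.0%.

-22.0%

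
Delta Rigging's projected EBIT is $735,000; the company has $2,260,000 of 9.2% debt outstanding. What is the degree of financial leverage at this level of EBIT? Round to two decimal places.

1.39

Interest = $207,920.00.
DFL = EBIT ÷ (EBIT − I) = $735,000 ÷ ($735,000 − $207,920.00) = $735,000 ÷ $527,080.00 = 1.3945.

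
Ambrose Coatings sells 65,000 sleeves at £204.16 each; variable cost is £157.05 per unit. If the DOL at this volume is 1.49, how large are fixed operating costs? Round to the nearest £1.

At 65,000 units, contribution = 65,000 × £47.11 = £3,062,150.00.
Since DOL = CM ÷ EBIT, EBIT = £3,062,150.00 ÷ 1.49 = £2,055,134.23.
Fixed costs = CM − EBIT = £3,062,150.00 − £2,055,134.23 = £1,007,016.

£1,007,016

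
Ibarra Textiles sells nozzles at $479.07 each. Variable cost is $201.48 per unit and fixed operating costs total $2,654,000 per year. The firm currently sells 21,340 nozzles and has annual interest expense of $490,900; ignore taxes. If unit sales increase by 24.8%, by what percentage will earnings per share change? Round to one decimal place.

+52.9%

At 21,340 units, contribution = 21,340 × $277.59 = $5,923,770.60.
EBIT = $5,923,770.60 − $2,654,000 = $3,269,770.60.
After interest of $490,900.00, pre-tax earnings = $2,778,870.60.
DCL = total CM / (EBIT − I) = $5,923,770.60 / $2,778,870.60 = 2.1317.
%ΔEPS = DCL × %ΔSales = 2.1317 × +24.8% = +52.9%.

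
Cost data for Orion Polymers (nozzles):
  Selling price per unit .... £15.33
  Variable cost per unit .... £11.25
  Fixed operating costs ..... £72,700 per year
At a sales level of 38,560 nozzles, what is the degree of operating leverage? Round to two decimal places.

At 38,560 units, contribution = 38,560 × £4.08 = £157,324.80.
Operating income = contribution − fixed costs = £157,324.80 − £72,700 = £84,624.80.
Degree of operating leverage = £157,324.80 / £84,624.80 = 1.8591.

1.86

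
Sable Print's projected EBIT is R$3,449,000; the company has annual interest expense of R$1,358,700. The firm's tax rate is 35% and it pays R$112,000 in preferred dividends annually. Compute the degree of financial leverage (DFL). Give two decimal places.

1.80

Interest = R$1,358,700.00.
Preferred dividends grossed up pre-tax: R$112,000 / (1 − 0.35) = R$172,307.69.
DFL = EBIT ÷ [EBIT − I − D_p/(1−t)] = R$3,449,000 ÷ [R$3,449,000 − R$1,358,700.00 − R$172,307.69] = R$3,449,000 ÷ R$1,917,992.31 = 1.7982.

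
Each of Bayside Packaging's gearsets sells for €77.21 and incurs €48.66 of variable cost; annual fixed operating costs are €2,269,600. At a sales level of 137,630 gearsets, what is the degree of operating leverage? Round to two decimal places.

Total contribution margin = 137,630 × €28.55 = €3,929,336.50.
Operating income = contribution − fixed costs = €3,929,336.50 − €2,269,600 = €1,659,736.50.
Degree of operating leverage = €3,929,336.50 / €1,659,736.50 = 2.3674.

2.37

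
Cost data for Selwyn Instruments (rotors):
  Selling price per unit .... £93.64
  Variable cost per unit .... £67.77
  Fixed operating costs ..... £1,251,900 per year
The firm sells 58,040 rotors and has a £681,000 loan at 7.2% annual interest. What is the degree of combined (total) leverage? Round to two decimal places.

Contribution at this volume is 58,040 × £25.87 = £1,501,494.80.
Operating income = contribution − fixed costs = £1,501,494.80 − £1,251,900 = £249,594.80. Interest = £49,032.00.
DOL = £1,501,494.80 ÷ £249,594.80 = 6.0157; DFL = £249,594.80 ÷ £200,562.80 = 1.2445.
DCL = DOL × DFL = 6.0157 × 1.2445 = 7.4865.

7.49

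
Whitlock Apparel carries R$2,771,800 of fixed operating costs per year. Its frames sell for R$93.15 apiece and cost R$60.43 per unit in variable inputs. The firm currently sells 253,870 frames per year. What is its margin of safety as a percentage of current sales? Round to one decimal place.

Contribution margin per unit = R$93.15 − R$60.43 = R$32.72. Break-even units = R$2,771,800 ÷ R$32.72 = 84,712.71; break-even revenue = 84,712.71 × R$93.15 = R$7,890,989.30.
Actual sales revenue = 253,870 × R$93.15 = R$23,647,990.50.
Margin of safety = (R$23,647,990.50 − R$7,890,989.30) ÷ R$23,647,990.50 = 66.6%.

66.6%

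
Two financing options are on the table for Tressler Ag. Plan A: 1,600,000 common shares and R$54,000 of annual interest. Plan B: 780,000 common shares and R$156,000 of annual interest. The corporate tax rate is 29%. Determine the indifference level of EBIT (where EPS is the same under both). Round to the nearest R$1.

Set EPS_A = EPS_B: (EBIT − R$54,000)(1 − 0.29) ÷ 1,600,000 = (EBIT − R$156,000)(1 − 0.29) ÷ 780,000.
Cancelling (1 − t) and cross-multiplying: 780,000·(EBIT − 54,000) = 1,600,000·(EBIT − 156,000).
EBIT × (1,600,000 − 780,000) = 156,000 × 1,600,000 − 54,000 × 780,000 = 207,480,000,000, so EBIT = 207,480,000,000 ÷ 820,000 = 253,024.39.

R$253,024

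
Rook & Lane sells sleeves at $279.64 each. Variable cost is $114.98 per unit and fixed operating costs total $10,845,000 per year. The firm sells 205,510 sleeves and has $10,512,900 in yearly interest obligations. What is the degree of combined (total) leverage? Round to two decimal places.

2.71

Contribution at this volume is 205,510 × $164.66 = $33,839,276.60.
EBIT = $33,839,276.60 − $10,845,000 = $22,994,276.60. Interest = $10,512,900.00, so EBIT − I = $12,481,376.60.
DCL = contribution ÷ (EBIT − I) = $33,839,276.60 ÷ $12,481,376.60 = 2.7112.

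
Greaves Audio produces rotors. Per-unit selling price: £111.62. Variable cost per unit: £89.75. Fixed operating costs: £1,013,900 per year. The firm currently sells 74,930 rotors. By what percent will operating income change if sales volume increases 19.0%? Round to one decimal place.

+49.8%

Contribution at this volume is 74,930 × £21.87 = £1,638,719.10.
Operating income = contribution − fixed costs = £1,638,719.10 − £1,013,900 = £624,819.10.
So DOL = total CM / EBIT = £1,638,719.10 / £624,819.10 = 2.6227.
So EBIT moves 2.6227 × (+19.0%) = +49.8%.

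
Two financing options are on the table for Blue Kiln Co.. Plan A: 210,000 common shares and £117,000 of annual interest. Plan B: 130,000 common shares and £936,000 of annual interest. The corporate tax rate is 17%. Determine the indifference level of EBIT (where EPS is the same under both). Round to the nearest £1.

£2,266,875

Set EPS_A = EPS_B: (EBIT − £117,000)(1 − 0.17) ÷ 210,000 = (EBIT − £936,000)(1 − 0.17) ÷ 130,000.
The (1 − t) factor cancels: (EBIT − 117,000) × 130,000 = (EBIT − 936,000) × 210,000.
Solving, EBIT = (936,000·210,000 − 117,000·130,000) / (210,000 − 130,000) = 181,350,000,000 / 80,000 = 2,266,875.00.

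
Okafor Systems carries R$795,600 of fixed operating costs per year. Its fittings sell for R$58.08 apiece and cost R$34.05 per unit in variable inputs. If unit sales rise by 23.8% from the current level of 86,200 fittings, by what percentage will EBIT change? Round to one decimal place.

+38.6%

Total contribution margin = 86,200 × R$24.03 = R$2,071,386.00.
EBIT = R$2,071,386.00 − R$795,600 = R$1,275,786.00.
DOL = contribution ÷ EBIT = R$2,071,386.00 ÷ R$1,275,786.00 = 1.6236.
%ΔEBIT = DOL × %ΔSales = 1.6236 × +23.8% = +38.6%.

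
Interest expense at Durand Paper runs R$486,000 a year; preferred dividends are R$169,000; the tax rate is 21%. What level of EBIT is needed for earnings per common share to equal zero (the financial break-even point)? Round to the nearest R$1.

Preferred dividends are paid after tax, so their pre-tax equivalent is R$169,000 ÷ (1 − 0.21) = R$213,924.05.
EPS = 0 when EBIT covers interest plus the pre-tax preferred burden: R$486,000 + R$213,924.05 = R$699,924.05.

R$699,924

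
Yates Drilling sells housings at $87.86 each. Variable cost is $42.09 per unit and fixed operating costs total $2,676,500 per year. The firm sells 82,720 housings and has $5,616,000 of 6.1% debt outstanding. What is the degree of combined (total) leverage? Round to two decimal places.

At 82,720 units, contribution = 82,720 × $45.77 = $3,786,094.40.
EBIT = $3,786,094.40 − $2,676,500 = $1,109,594.40. Interest = $342,576.00, so EBIT − I = $767,018.40.
DCL = contribution ÷ (EBIT − I) = $3,786,094.40 ÷ $767,018.40 = 4.9361.

4.94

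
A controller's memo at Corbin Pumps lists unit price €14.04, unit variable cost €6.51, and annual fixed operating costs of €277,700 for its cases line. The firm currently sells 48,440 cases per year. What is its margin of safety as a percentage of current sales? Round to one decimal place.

Contribution margin per unit = €14.04 − €6.51 = €7.53. Break-even units = €277,700 ÷ €7.53 = 36,879.15; break-even revenue = 36,879.15 × €14.04 = €517,783.27.
Current sales = 48,440 × €14.04 = €680,097.60.
Margin of safety = (€680,097.60 − €517,783.27) ÷ €680,097.60 = 23.9%.

23.9%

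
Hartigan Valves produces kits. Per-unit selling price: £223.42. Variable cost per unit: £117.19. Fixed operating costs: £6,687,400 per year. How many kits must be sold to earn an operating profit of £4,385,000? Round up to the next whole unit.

104,231 kits

Each unit contributes £223.42 − £117.19 = £106.23.
Required volume = (fixed costs + target profit) ÷ CM = (£6,687,400 + £4,385,000) ÷ £106.23 = 104,230.44, so 104,231 kits.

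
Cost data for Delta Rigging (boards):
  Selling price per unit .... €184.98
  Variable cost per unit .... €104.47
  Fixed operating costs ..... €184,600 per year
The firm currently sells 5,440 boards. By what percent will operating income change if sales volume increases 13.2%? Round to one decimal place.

Total contribution margin = 5,440 × €80.51 = €437,974.40.
Subtracting fixed costs: EBIT = €437,974.40 − €184,600 = €253,374.40.
DOL = contribution ÷ EBIT = €437,974.40 ÷ €253,374.40 = 1.7286.
Operating income changes by 1.7286 × +13.2% = +22.8%.

+22.8%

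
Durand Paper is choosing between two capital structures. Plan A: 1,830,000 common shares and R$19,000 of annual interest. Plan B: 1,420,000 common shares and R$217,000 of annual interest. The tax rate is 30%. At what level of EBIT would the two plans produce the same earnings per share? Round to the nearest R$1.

R$902,756

At indifference, (EBIT − 19,000)(1 − t)/1,830,000 = (EBIT − 217,000)(1 − t)/1,420,000.
Cancelling (1 − t) and cross-multiplying: 1,420,000·(EBIT − 19,000) = 1,830,000·(EBIT − 217,000).
EBIT × (1,830,000 − 1,420,000) = 217,000 × 1,830,000 − 19,000 × 1,420,000 = 370,130,000,000, so EBIT = 370,130,000,000 ÷ 410,000 = 902,756.10.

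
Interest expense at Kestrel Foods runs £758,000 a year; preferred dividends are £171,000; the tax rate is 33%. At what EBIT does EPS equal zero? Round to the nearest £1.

£1,013,224

Grossing the preferred dividend up to pre-tax terms: £171,000 / (1 − 0.33) = £255,223.88.
Financial break-even EBIT = interest + D_p ÷ (1 − t) = £758,000 + £255,223.88 = £1,013,223.88.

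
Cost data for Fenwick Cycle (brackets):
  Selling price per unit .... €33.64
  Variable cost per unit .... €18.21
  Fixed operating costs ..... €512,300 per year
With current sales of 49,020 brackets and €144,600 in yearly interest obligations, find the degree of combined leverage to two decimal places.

7.60

Contribution at this volume is 49,020 × €15.43 = €756,378.60.
Subtracting fixed costs: EBIT = €756,378.60 − €512,300 = €244,078.60. Interest = €144,600.00.
DOL = €756,378.60 ÷ €244,078.60 = 3.0989; DFL = €244,078.60 ÷ €99,478.60 = 2.4536.
DCL = DOL × DFL = 3.0989 × 2.4536 = 7.6035.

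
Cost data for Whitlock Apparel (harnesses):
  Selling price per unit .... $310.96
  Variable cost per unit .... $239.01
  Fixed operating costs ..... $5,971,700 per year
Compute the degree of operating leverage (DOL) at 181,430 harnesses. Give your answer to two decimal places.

1.84

Total contribution margin = 181,430 × $71.95 = $13,053,888.50.
Subtracting fixed costs: EBIT = $13,053,888.50 − $5,971,700 = $7,082,188.50.
Degree of operating leverage = $13,053,888.50 / $7,082,188.50 = 1.8432.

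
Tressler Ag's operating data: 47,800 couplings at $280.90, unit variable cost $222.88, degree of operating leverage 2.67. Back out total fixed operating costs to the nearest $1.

$1,734,646

Total contribution margin = 47,800 × $58.02 = $2,773,356.00.
DOL = contribution / EBIT, so EBIT = $2,773,356.00 / 2.67 = $1,038,710.11.
And FC = contribution − EBIT = $2,773,356.00 − $1,038,710.11 = $1,734,646.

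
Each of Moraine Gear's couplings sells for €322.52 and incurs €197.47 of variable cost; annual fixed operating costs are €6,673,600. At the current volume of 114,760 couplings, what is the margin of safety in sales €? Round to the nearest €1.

Each unit contributes €322.52 − €197.47 = €125.05. Break-even units = €6,673,600 ÷ €125.05 = 53,367.45; break-even revenue = 53,367.45 × €322.52 = €17,212,070.95.
Actual sales revenue = 114,760 × €322.52 = €37,012,395.20.
Margin of safety = €37,012,395.20 − €17,212,070.95 = €19,800,324.

€19,800,324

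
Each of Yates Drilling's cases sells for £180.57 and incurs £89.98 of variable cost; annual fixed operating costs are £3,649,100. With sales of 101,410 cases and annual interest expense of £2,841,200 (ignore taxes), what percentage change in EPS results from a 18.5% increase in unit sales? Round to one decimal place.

+63.0%

At 101,410 units, contribution = 101,410 × £90.59 = £9,186,731.90.
EBIT = £9,186,731.90 − £3,649,100 = £5,537,631.90.
Interest = £2,841,200.00, so EBIT − I = £2,696,431.90.
Degree of combined leverage = contribution ÷ (EBIT − I) = £9,186,731.90 ÷ £2,696,431.90 = 3.4070.
%ΔEPS = DCL × %ΔSales = 3.4070 × +18.5% = +63.0%.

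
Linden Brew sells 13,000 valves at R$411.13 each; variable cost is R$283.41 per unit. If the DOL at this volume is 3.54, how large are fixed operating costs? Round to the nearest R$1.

Total contribution margin = 13,000 × R$127.72 = R$1,660,360.00.
DOL = contribution / EBIT, so EBIT = R$1,660,360.00 / 3.54 = R$469,028.25.
And FC = contribution − EBIT = R$1,660,360.00 − R$469,028.25 = R$1,191,332.

R$1,191,332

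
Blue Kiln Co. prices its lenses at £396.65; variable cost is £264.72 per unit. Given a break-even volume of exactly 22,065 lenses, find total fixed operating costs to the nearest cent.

Unit CM = price − variable cost = £396.65 − £264.72 = £131.93.
Since BE = FC / CM, FC = 22,065 × £131.93 = £2,911,035.45.

£2,911,035.45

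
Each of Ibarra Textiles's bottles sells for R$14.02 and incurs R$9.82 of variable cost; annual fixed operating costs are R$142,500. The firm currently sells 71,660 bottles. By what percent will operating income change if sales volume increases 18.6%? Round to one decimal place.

+35.3%

Contribution at this volume is 71,660 × R$4.20 = R$300,972.00.
Subtracting fixed costs: EBIT = R$300,972.00 − R$142,500 = R$158,472.00.
So DOL = total CM / EBIT = R$300,972.00 / R$158,472.00 = 1.8992.
So EBIT moves 1.8992 × (+18.6%) = +35.3%.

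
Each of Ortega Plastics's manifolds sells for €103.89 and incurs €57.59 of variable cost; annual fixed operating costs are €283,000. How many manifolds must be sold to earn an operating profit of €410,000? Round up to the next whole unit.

Each unit contributes €103.89 − €57.59 = €46.30.
Need Q such that Q × €46.30 − €283,000 = €410,000, i.e. Q = €693,000 / €46.30 = 14,967.60 → 14,968.

14,968 manifolds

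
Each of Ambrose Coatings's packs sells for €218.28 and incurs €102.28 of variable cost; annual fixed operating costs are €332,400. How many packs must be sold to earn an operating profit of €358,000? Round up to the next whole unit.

5,952 packs

Unit CM = price − variable cost = €218.28 − €102.28 = €116.00.
Units = (FC + target) / CM = (€332,400 + €358,000) / €116.00 = 5,951.72, so 5,952 packs.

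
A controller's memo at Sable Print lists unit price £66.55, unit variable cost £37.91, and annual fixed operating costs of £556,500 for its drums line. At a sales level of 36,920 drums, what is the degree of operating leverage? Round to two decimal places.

2.11

At 36,920 units, contribution = 36,920 × £28.64 = £1,057,388.80.
Subtracting fixed costs: EBIT = £1,057,388.80 − £556,500 = £500,888.80.
DOL = contribution ÷ EBIT = £1,057,388.80 ÷ £500,888.80 = 2.1110.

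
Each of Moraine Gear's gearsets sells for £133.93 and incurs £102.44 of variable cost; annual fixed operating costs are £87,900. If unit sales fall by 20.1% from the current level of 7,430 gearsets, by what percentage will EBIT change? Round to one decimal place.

At 7,430 units, contribution = 7,430 × £31.49 = £233,970.70.
Subtracting fixed costs: EBIT = £233,970.70 − £87,900 = £146,070.70.
Degree of operating leverage = £233,970.70 / £146,070.70 = 1.6018.
So EBIT moves 1.6018 × (-20.1%) = -32.2%.

-32.2%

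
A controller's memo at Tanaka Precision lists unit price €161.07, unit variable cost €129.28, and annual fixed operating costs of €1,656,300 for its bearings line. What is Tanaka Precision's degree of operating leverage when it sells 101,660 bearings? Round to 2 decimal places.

2.05

At 101,660 units, contribution = 101,660 × €31.79 = €3,231,771.40.
Operating income = contribution − fixed costs = €3,231,771.40 − €1,656,300 = €1,575,471.40.
Degree of operating leverage = €3,231,771.40 / €1,575,471.40 = 2.0513.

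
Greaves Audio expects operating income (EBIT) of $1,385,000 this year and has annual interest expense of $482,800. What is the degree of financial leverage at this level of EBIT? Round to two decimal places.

Interest = $482,800.00.
Degree of financial leverage = EBIT / (EBIT − interest) = $1,385,000 / $902,200.00 = 1.5351.

1.54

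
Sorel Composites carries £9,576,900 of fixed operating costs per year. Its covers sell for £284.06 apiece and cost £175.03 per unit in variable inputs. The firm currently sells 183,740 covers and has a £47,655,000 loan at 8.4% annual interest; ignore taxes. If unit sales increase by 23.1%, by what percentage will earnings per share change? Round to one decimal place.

At 183,740 units, contribution = 183,740 × £109.03 = £20,033,172.20.
Operating income = contribution − fixed costs = £20,033,172.20 − £9,576,900 = £10,456,272.20.
After interest of £4,003,020.00, pre-tax earnings = £6,453,252.20.
DCL = total CM / (EBIT − I) = £20,033,172.20 / £6,453,252.20 = 3.1044.
EPS therefore changes by 3.1044 × (+23.1%) = +71.7%.

+71.7%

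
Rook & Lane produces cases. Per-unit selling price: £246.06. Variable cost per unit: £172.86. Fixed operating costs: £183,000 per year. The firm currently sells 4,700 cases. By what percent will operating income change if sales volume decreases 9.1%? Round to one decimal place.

Contribution at this volume is 4,700 × £73.20 = £344,040.00.
Subtracting fixed costs: EBIT = £344,040.00 − £183,000 = £161,040.00.
So DOL = total CM / EBIT = £344,040.00 / £161,040.00 = 2.1364.
So EBIT moves 2.1364 × (-9.1%) = -19.4%.

-19.4%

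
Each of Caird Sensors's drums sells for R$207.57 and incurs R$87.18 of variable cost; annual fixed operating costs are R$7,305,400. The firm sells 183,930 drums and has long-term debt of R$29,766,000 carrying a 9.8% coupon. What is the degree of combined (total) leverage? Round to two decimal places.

At 183,930 units, contribution = 183,930 × R$120.39 = R$22,143,332.70.
Subtracting fixed costs: EBIT = R$22,143,332.70 − R$7,305,400 = R$14,837,932.70. Interest = R$2,917,068.00.
DOL = R$22,143,332.70 ÷ R$14,837,932.70 = 1.4923; DFL = R$14,837,932.70 ÷ R$11,920,864.70 = 1.2447.
DCL = DOL × DFL = 1.4923 × 1.2447 = 1.8575.

1.86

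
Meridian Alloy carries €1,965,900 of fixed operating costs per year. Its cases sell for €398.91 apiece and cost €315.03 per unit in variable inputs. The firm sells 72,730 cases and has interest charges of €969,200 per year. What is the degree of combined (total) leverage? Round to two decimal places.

1.93

Total contribution margin = 72,730 × €83.88 = €6,100,592.40.
EBIT = €6,100,592.40 − €1,965,900 = €4,134,692.40. Interest = €969,200.00, so EBIT − I = €3,165,492.40.
DCL = contribution ÷ (EBIT − I) = €6,100,592.40 ÷ €3,165,492.40 = 1.9272.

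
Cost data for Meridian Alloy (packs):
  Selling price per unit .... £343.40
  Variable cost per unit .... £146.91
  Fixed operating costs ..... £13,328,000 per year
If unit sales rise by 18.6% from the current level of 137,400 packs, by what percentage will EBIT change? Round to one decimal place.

Contribution at this volume is 137,400 × £196.49 = £26,997,726.00.
EBIT = £26,997,726.00 − £13,328,000 = £13,669,726.00.
Degree of operating leverage = £26,997,726.00 / £13,669,726.00 = 1.9750.
So EBIT moves 1.9750 × (+18.6%) = +36.7%.

+36.7%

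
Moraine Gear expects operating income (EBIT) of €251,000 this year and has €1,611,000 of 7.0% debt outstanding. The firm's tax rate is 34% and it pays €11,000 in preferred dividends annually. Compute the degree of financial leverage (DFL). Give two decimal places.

Annual interest charges come to €112,770.00.
Pre-tax preferred-dividend burden = €11,000 ÷ (1 − 0.34) = €16,666.67.
DFL = EBIT ÷ [EBIT − I − D_p/(1−t)] = €251,000 ÷ [€251,000 − €112,770.00 − €16,666.67] = €251,000 ÷ €121,563.33 = 2.0648.

2.06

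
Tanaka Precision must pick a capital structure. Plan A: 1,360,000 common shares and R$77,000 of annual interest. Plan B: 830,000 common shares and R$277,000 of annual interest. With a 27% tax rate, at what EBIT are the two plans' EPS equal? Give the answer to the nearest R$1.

Set EPS_A = EPS_B: (EBIT − R$77,000)(1 − 0.27) ÷ 1,360,000 = (EBIT − R$277,000)(1 − 0.27) ÷ 830,000.
Cancelling (1 − t) and cross-multiplying: 830,000·(EBIT − 77,000) = 1,360,000·(EBIT − 277,000).
EBIT × (1,360,000 − 830,000) = 277,000 × 1,360,000 − 77,000 × 830,000 = 312,810,000,000, so EBIT = 312,810,000,000 ÷ 530,000 = 590,207.55.

R$590,208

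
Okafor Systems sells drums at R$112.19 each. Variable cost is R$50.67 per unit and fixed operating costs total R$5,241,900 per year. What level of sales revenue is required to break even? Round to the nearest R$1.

CM per unit = R$112.19 − R$50.67 = R$61.52; CM ratio = R$61.52 / R$112.19 = 0.5484.
Break-even sales = FC ÷ CM ratio = R$5,241,900 × R$112.19 / R$61.52 = R$9,559,310.

R$9,559,310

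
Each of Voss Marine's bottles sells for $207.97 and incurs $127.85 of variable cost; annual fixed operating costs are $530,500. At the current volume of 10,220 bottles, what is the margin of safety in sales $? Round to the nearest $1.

Each unit contributes $207.97 − $127.85 = $80.12. Break-even units = $530,500 ÷ $80.12 = 6,621.32; break-even revenue = 6,621.32 × $207.97 = $1,377,035.51.
Actual sales revenue = 10,220 × $207.97 = $2,125,453.40.
Margin of safety = $2,125,453.40 − $1,377,035.51 = $748,418.

$748,418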